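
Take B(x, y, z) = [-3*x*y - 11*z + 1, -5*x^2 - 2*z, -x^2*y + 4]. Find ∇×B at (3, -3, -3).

(∇×B)₁ = ∂B₃/∂y − ∂B₂/∂z = -x^2 + 2
(∇×B)₂ = ∂B₁/∂z − ∂B₃/∂x = 2*x*y - 11
(∇×B)₃ = ∂B₂/∂x − ∂B₁/∂y = -7*x
∇×B = (-x^2 + 2, 2*x*y - 11, -7*x)
At (3, -3, -3): (-7, -29, -21).

(-7, -29, -21)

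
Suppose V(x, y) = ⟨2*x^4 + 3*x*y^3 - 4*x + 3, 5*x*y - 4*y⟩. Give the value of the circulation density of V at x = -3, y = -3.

228

∂V₂/∂x = 5*y
∂V₁/∂y = 9*x*y^2
Scalar curl = -9*x*y^2 + 5*y
At (-3, -3): 228.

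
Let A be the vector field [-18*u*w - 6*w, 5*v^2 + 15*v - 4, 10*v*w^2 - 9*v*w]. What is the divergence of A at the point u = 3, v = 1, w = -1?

∂A₁/∂u = -18*w
∂A₂/∂v = 10*v + 15
∂A₃/∂w = 20*v*w - 9*v
∇·A = 20*v*w + v - 18*w + 15
At (3, 1, -1): 14.

14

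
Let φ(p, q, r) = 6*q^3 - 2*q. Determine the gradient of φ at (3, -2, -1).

(0, 70, 0)

∂φ/∂p = 0
∂φ/∂q = 18*q^2 - 2
∂φ/∂r = 0
∇φ = (0, 18*q^2 - 2, 0)
At (3, -2, -1): (0, 70, 0).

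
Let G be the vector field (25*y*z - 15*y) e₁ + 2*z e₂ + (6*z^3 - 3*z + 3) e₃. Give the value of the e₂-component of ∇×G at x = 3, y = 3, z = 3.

(∇×G)_2 = ∂G₁/∂z − ∂G₃/∂x
= 25*y − (0)
= 25*y
At (3, 3, 3): 75.

75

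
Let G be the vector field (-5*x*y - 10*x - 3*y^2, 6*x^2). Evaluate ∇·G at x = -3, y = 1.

∂G₁/∂x = -5*y - 10
∂G₂/∂y = 0
∇·G = -5*y - 10
At (-3, 1): -15.

-15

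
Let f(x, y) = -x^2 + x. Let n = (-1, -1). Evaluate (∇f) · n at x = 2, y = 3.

∂f/∂x = -2*x + 1
∂f/∂y = 0
∇f at (2, 3) = (-3, 0)
∇f · n = (-3)(-1) + (0)(-1) = 3

3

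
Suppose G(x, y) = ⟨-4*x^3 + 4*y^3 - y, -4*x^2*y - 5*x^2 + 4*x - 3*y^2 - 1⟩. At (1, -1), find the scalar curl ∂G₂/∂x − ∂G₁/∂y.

∂G₂/∂x = -8*x*y - 10*x + 4
∂G₁/∂y = 12*y^2 - 1
Scalar curl = -8*x*y - 10*x - 12*y^2 + 5
At (1, -1): -9.

-9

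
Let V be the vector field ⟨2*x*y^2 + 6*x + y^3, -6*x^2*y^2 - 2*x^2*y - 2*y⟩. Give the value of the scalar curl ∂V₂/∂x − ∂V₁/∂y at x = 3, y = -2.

∂V₂/∂x = -12*x*y^2 - 4*x*y
∂V₁/∂y = 4*x*y + 3*y^2
Scalar curl = -12*x*y^2 - 8*x*y - 3*y^2
At (3, -2): -108.

-108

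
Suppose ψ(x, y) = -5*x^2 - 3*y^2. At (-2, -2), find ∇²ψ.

-16

∂²ψ/∂x² = -10
∂²ψ/∂y² = -6
∇²ψ = -16
At (-2, -2): -16.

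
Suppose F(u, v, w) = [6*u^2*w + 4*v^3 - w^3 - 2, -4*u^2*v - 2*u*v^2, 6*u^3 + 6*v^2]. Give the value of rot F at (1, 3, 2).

(36, -24, -150)

(∇×F)₁ = ∂F₃/∂v − ∂F₂/∂w = 12*v
(∇×F)₂ = ∂F₁/∂w − ∂F₃/∂u = -12*u^2 - 3*w^2
(∇×F)₃ = ∂F₂/∂u − ∂F₁/∂v = -8*u*v - 14*v^2
∇×F = (12*v, -12*u^2 - 3*w^2, -8*u*v - 14*v^2)
At (1, 3, 2): (36, -24, -150).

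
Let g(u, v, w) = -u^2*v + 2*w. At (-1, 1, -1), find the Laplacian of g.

-2

∂²g/∂u² = -2*v
∂²g/∂v² = 0
∂²g/∂w² = 0
∇²g = -2*v
At (-1, 1, -1): -2.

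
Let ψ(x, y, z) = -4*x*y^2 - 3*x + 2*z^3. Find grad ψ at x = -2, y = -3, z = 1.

(-39, -48, 6)

∂ψ/∂x = -4*y^2 - 3
∂ψ/∂y = -8*x*y
∂ψ/∂z = 6*z^2
∇ψ = (-4*y^2 - 3, -8*x*y, 6*z^2)
At (-2, -3, 1): (-39, -48, 6).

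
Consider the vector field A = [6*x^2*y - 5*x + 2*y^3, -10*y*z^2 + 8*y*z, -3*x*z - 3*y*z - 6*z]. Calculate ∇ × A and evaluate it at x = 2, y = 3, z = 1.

(∇×A)₁ = ∂A₃/∂y − ∂A₂/∂z = 20*y*z - 8*y - 3*z
(∇×A)₂ = ∂A₁/∂z − ∂A₃/∂x = 3*z
(∇×A)₃ = ∂A₂/∂x − ∂A₁/∂y = -6*x^2 - 6*y^2
∇×A = (20*y*z - 8*y - 3*z, 3*z, -6*x^2 - 6*y^2)
At (2, 3, 1): (33, 3, -78).

(33, 3, -78)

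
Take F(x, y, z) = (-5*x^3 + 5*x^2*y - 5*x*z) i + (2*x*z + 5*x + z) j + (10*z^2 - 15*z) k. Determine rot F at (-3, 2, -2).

(∇×F)₁ = ∂F₃/∂y − ∂F₂/∂z = -2*x - 1
(∇×F)₂ = ∂F₁/∂z − ∂F₃/∂x = -5*x
(∇×F)₃ = ∂F₂/∂x − ∂F₁/∂y = -5*x^2 + 2*z + 5
∇×F = (-2*x - 1, -5*x, -5*x^2 + 2*z + 5)
At (-3, 2, -2): (5, 15, -44).

(5, 15, -44)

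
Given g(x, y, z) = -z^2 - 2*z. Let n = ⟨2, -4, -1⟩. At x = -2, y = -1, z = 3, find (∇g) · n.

∂g/∂x = 0
∂g/∂y = 0
∂g/∂z = -2*z - 2
∇g at (-2, -1, 3) = (0, 0, -8)
∇g · n = (0)(2) + (0)(-4) + (-8)(-1) = 8

8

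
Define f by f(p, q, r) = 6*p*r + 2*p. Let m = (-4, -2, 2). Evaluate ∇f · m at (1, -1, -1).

∂f/∂p = 6*r + 2
∂f/∂q = 0
∂f/∂r = 6*p
∇f at (1, -1, -1) = (-4, 0, 6)
∇f · m = (-4)(-4) + (0)(-2) + (6)(2) = 28

28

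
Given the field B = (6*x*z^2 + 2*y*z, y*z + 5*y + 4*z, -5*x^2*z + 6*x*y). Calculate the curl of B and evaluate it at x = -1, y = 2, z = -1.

(-12, 14, 2)

(∇×B)₁ = ∂B₃/∂y − ∂B₂/∂z = 6*x - y - 4
(∇×B)₂ = ∂B₁/∂z − ∂B₃/∂x = 22*x*z - 4*y
(∇×B)₃ = ∂B₂/∂x − ∂B₁/∂y = -2*z
∇×B = (6*x - y - 4, 22*x*z - 4*y, -2*z)
At (-1, 2, -1): (-12, 14, 2).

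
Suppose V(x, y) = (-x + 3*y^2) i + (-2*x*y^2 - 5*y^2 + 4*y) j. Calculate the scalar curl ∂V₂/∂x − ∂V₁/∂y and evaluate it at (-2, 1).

-8

∂V₂/∂x = -2*y^2
∂V₁/∂y = 6*y
Scalar curl = -2*y^2 - 6*y
At (-2, 1): -8.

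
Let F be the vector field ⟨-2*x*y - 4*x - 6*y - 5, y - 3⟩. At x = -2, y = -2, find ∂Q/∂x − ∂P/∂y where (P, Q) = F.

2

∂F₂/∂x = 0
∂F₁/∂y = -2*x - 6
Scalar curl = 2*x + 6
At (-2, -2): 2.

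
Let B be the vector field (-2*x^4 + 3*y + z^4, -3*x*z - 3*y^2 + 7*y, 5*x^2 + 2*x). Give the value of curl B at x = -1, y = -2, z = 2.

(∇×B)₁ = ∂B₃/∂y − ∂B₂/∂z = 3*x
(∇×B)₂ = ∂B₁/∂z − ∂B₃/∂x = -10*x + 4*z^3 - 2
(∇×B)₃ = ∂B₂/∂x − ∂B₁/∂y = -3*z - 3
∇×B = (3*x, -10*x + 4*z^3 - 2, -3*z - 3)
At (-1, -2, 2): (-3, 40, -9).

(-3, 40, -9)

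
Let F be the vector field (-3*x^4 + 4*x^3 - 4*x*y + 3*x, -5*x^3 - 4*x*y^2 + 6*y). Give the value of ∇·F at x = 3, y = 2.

∂F₁/∂x = -12*x^3 + 12*x^2 - 4*y + 3
∂F₂/∂y = -8*x*y + 6
∇·F = -12*x^3 + 12*x^2 - 8*x*y - 4*y + 9
At (3, 2): -263.

-263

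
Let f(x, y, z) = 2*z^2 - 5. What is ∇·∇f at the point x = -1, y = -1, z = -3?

∂²f/∂x² = 0
∂²f/∂y² = 0
∂²f/∂z² = 4
∇²f = 4
At (-1, -1, -3): 4.

4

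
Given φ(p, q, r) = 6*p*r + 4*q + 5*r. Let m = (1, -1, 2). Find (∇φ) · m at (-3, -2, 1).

-24

∂φ/∂p = 6*r
∂φ/∂q = 4
∂φ/∂r = 6*p + 5
∇φ at (-3, -2, 1) = (6, 4, -13)
∇φ · m = (6)(1) + (4)(-1) + (-13)(2) = -24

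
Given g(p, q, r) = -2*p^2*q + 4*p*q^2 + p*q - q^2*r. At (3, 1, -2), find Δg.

∂²g/∂p² = -4*q
∂²g/∂q² = 2*(4*p - r)
∂²g/∂r² = 0
∇²g = 8*p - 4*q - 2*r
At (3, 1, -2): 24.

24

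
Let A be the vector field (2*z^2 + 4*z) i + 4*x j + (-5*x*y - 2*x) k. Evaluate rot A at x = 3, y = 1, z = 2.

(∇×A)₁ = ∂A₃/∂y − ∂A₂/∂z = -5*x
(∇×A)₂ = ∂A₁/∂z − ∂A₃/∂x = 5*y + 4*z + 6
(∇×A)₃ = ∂A₂/∂x − ∂A₁/∂y = 4
∇×A = (-5*x, 5*y + 4*z + 6, 4)
At (3, 1, 2): (-15, 19, 4).

(-15, 19, 4)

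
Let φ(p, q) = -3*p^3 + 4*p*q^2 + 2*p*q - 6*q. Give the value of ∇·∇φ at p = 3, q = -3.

-30

∂²φ/∂p² = -18*p
∂²φ/∂q² = 8*p
∇²φ = -10*p
At (3, -3): -30.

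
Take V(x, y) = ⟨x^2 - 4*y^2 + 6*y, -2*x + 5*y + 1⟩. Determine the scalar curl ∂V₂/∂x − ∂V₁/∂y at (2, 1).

∂V₂/∂x = -2
∂V₁/∂y = -8*y + 6
Scalar curl = 8*y - 8
At (2, 1): 0.

0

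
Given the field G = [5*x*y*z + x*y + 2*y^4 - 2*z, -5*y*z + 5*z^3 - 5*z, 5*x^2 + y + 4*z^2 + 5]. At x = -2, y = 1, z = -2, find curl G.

(-49, 8, -26)

(∇×G)₁ = ∂G₃/∂y − ∂G₂/∂z = 5*y - 15*z^2 + 6
(∇×G)₂ = ∂G₁/∂z − ∂G₃/∂x = 5*x*y - 10*x - 2
(∇×G)₃ = ∂G₂/∂x − ∂G₁/∂y = -5*x*z - x - 8*y^3
∇×G = (5*y - 15*z^2 + 6, 5*x*y - 10*x - 2, -5*x*z - x - 8*y^3)
At (-2, 1, -2): (-49, 8, -26).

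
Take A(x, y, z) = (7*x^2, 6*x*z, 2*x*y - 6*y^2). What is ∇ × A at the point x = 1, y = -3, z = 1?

(32, 6, 6)

(∇×A)₁ = ∂A₃/∂y − ∂A₂/∂z = -4*x - 12*y
(∇×A)₂ = ∂A₁/∂z − ∂A₃/∂x = -2*y
(∇×A)₃ = ∂A₂/∂x − ∂A₁/∂y = 6*z
∇×A = (-4*x - 12*y, -2*y, 6*z)
At (1, -3, 1): (32, 6, 6).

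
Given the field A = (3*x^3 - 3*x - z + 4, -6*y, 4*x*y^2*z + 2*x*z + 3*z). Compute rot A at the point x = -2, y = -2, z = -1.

(-32, 17, 0)

(∇×A)₁ = ∂A₃/∂y − ∂A₂/∂z = 8*x*y*z
(∇×A)₂ = ∂A₁/∂z − ∂A₃/∂x = -4*y^2*z - 2*z - 1
(∇×A)₃ = ∂A₂/∂x − ∂A₁/∂y = 0
∇×A = (8*x*y*z, -4*y^2*z - 2*z - 1, 0)
At (-2, -2, -1): (-32, 17, 0).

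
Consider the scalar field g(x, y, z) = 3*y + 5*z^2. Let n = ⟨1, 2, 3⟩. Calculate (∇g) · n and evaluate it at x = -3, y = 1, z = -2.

∂g/∂x = 0
∂g/∂y = 3
∂g/∂z = 10*z
∇g at (-3, 1, -2) = (0, 3, -20)
∇g · n = (0)(1) + (3)(2) + (-20)(3) = -54

-54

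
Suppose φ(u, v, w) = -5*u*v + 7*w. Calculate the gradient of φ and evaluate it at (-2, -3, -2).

∂φ/∂u = -5*v
∂φ/∂v = -5*u
∂φ/∂w = 7
∇φ = (-5*v, -5*u, 7)
At (-2, -3, -2): (15, 10, 7).

(15, 10, 7)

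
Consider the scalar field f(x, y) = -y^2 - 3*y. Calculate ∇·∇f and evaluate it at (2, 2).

-2

∂²f/∂x² = 0
∂²f/∂y² = -2
∇²f = -2
At (2, 2): -2.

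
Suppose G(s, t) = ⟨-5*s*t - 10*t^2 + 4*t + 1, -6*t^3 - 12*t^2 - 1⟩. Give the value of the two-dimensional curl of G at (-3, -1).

-39

∂G₂/∂s = 0
∂G₁/∂t = -5*s - 20*t + 4
Scalar curl = 5*s + 20*t - 4
At (-3, -1): -39.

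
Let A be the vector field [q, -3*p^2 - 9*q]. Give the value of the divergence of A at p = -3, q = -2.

-9

∂A₁/∂p = 0
∂A₂/∂q = -9
∇·A = -9
At (-3, -2): -9.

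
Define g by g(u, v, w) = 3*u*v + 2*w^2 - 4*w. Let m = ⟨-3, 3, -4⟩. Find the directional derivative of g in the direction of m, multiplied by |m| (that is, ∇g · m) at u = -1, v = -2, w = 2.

∂g/∂u = 3*v
∂g/∂v = 3*u
∂g/∂w = 4*w - 4
∇g at (-1, -2, 2) = (-6, -3, 4)
∇g · m = (-6)(-3) + (-3)(3) + (4)(-4) = -7

-7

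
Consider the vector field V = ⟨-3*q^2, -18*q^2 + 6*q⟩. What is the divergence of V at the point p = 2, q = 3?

-102

∂V₁/∂p = 0
∂V₂/∂q = -36*q + 6
∇·V = -36*q + 6
At (2, 3): -102.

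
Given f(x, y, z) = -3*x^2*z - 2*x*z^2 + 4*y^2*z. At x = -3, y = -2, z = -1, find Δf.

10

∂²f/∂x² = -6*z
∂²f/∂y² = 8*z
∂²f/∂z² = -4*x
∇²f = -4*x + 2*z
At (-3, -2, -1): 10.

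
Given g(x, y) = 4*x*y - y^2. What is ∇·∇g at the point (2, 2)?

∂²g/∂x² = 0
∂²g/∂y² = -2
∇²g = -2
At (2, 2): -2.

-2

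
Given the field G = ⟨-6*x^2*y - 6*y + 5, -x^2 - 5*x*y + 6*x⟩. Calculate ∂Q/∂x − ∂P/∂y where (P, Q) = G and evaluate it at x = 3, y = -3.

75

∂G₂/∂x = -2*x - 5*y + 6
∂G₁/∂y = -6*x^2 - 6
Scalar curl = 6*x^2 - 2*x - 5*y + 12
At (3, -3): 75.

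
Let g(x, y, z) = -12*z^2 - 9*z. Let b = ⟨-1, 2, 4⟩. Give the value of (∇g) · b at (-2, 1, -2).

156

∂g/∂x = 0
∂g/∂y = 0
∂g/∂z = -24*z - 9
∇g at (-2, 1, -2) = (0, 0, 39)
∇g · b = (0)(-1) + (0)(2) + (39)(4) = 156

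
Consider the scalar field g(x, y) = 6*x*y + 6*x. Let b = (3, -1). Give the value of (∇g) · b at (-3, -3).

∂g/∂x = 6*y + 6
∂g/∂y = 6*x
∇g at (-3, -3) = (-12, -18)
∇g · b = (-12)(3) + (-18)(-1) = -18

-18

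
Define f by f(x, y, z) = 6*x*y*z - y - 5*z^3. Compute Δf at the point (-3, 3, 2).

∂²f/∂x² = 0
∂²f/∂y² = 0
∂²f/∂z² = -30*z
∇²f = -30*z
At (-3, 3, 2): -60.

-60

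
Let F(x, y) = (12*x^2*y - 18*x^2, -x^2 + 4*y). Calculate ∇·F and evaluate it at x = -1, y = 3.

-32

∂F₁/∂x = 24*x*y - 36*x
∂F₂/∂y = 4
∇·F = 24*x*y - 36*x + 4
At (-1, 3): -32.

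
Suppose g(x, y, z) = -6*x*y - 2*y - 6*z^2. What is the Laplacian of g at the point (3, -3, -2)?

-12

∂²g/∂x² = 0
∂²g/∂y² = 0
∂²g/∂z² = -12
∇²g = -12
At (3, -3, -2): -12.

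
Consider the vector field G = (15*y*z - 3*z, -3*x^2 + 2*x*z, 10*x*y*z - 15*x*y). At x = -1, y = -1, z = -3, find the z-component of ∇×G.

45

(∇×G)_3 = ∂G₂/∂x − ∂G₁/∂y
= -6*x + 2*z − (15*z)
= -6*x - 13*z
At (-1, -1, -3): 45.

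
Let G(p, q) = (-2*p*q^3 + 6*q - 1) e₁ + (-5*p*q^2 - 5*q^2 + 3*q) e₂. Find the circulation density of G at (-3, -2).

∂G₂/∂p = -5*q^2
∂G₁/∂q = -6*p*q^2 + 6
Scalar curl = 6*p*q^2 - 5*q^2 - 6
At (-3, -2): -98.

-98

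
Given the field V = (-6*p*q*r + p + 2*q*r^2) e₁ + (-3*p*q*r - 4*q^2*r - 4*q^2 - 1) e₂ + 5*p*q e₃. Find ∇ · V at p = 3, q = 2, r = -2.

59

∂V₁/∂p = -6*q*r + 1
∂V₂/∂q = -3*p*r - 8*q*r - 8*q
∂V₃/∂r = 0
∇·V = -3*p*r - 14*q*r - 8*q + 1
At (3, 2, -2): 59.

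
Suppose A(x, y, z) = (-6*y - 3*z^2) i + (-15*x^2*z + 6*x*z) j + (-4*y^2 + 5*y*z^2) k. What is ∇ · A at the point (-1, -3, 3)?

∂A₁/∂x = 0
∂A₂/∂y = 0
∂A₃/∂z = 10*y*z
∇·A = 10*y*z
At (-1, -3, 3): -90.

-90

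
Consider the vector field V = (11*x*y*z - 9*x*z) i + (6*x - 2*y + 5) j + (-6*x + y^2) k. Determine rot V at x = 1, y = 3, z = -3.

(∇×V)₁ = ∂V₃/∂y − ∂V₂/∂z = 2*y
(∇×V)₂ = ∂V₁/∂z − ∂V₃/∂x = 11*x*y - 9*x + 6
(∇×V)₃ = ∂V₂/∂x − ∂V₁/∂y = -11*x*z + 6
∇×V = (2*y, 11*x*y - 9*x + 6, -11*x*z + 6)
At (1, 3, -3): (6, 30, 39).

(6, 30, 39)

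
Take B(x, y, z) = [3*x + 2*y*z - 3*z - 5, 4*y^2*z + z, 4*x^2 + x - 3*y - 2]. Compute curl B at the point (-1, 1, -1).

(∇×B)₁ = ∂B₃/∂y − ∂B₂/∂z = -4*y^2 - 4
(∇×B)₂ = ∂B₁/∂z − ∂B₃/∂x = -8*x + 2*y - 4
(∇×B)₃ = ∂B₂/∂x − ∂B₁/∂y = -2*z
∇×B = (-4*y^2 - 4, -8*x + 2*y - 4, -2*z)
At (-1, 1, -1): (-8, 6, 2).

(-8, 6, 2)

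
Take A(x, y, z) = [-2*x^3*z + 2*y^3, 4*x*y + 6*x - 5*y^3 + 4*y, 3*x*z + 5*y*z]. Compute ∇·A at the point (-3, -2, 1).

-141

∂A₁/∂x = -6*x^2*z
∂A₂/∂y = 4*x - 15*y^2 + 4
∂A₃/∂z = 3*x + 5*y
∇·A = -6*x^2*z + 7*x - 15*y^2 + 5*y + 4
At (-3, -2, 1): -141.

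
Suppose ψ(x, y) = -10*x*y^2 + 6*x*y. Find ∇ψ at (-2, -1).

(-16, -52)

∂ψ/∂x = -10*y^2 + 6*y
∂ψ/∂y = -20*x*y + 6*x
∇ψ = (-10*y^2 + 6*y, -20*x*y + 6*x)
At (-2, -1): (-16, -52).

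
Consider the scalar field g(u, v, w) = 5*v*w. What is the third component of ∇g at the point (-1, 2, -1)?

(∇g)_3 = ∂g/∂w = 5*v
At (-1, 2, -1): 10.

10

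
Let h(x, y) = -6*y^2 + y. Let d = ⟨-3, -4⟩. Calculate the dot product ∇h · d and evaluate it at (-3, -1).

∂h/∂x = 0
∂h/∂y = -12*y + 1
∇h at (-3, -1) = (0, 13)
∇h · d = (0)(-3) + (13)(-4) = -52

-52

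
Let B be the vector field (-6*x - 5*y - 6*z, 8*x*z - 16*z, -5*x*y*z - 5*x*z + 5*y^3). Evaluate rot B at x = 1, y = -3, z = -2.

(153, 14, -11)

(∇×B)₁ = ∂B₃/∂y − ∂B₂/∂z = -5*x*z - 8*x + 15*y^2 + 16
(∇×B)₂ = ∂B₁/∂z − ∂B₃/∂x = 5*y*z + 5*z - 6
(∇×B)₃ = ∂B₂/∂x − ∂B₁/∂y = 8*z + 5
∇×B = (-5*x*z - 8*x + 15*y^2 + 16, 5*y*z + 5*z - 6, 8*z + 5)
At (1, -3, -2): (153, 14, -11).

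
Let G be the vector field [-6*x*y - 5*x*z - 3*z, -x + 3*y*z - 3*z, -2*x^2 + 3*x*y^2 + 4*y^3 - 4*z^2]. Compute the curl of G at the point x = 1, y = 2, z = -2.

(∇×G)₁ = ∂G₃/∂y − ∂G₂/∂z = 6*x*y + 12*y^2 - 3*y + 3
(∇×G)₂ = ∂G₁/∂z − ∂G₃/∂x = -x - 3*y^2 - 3
(∇×G)₃ = ∂G₂/∂x − ∂G₁/∂y = 6*x - 1
∇×G = (6*x*y + 12*y^2 - 3*y + 3, -x - 3*y^2 - 3, 6*x - 1)
At (1, 2, -2): (57, -16, 5).

(57, -16, 5)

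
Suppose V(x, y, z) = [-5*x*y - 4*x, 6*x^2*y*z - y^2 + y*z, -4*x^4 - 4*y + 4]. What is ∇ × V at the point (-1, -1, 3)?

(3, -16, 31)

(∇×V)₁ = ∂V₃/∂y − ∂V₂/∂z = -6*x^2*y - y - 4
(∇×V)₂ = ∂V₁/∂z − ∂V₃/∂x = 16*x^3
(∇×V)₃ = ∂V₂/∂x − ∂V₁/∂y = 12*x*y*z + 5*x
∇×V = (-6*x^2*y - y - 4, 16*x^3, 12*x*y*z + 5*x)
At (-1, -1, 3): (3, -16, 31).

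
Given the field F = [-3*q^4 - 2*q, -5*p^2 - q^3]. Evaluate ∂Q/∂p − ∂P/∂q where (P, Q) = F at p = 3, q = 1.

∂F₂/∂p = -10*p
∂F₁/∂q = -12*q^3 - 2
Scalar curl = -10*p + 12*q^3 + 2
At (3, 1): -16.

-16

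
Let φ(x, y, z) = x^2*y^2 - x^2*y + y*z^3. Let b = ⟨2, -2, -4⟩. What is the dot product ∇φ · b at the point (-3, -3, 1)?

∂φ/∂x = 2*x*y^2 - 2*x*y
∂φ/∂y = 2*x^2*y - x^2 + z^3
∂φ/∂z = 3*y*z^2
∇φ at (-3, -3, 1) = (-72, -62, -9)
∇φ · b = (-72)(2) + (-62)(-2) + (-9)(-4) = 16

16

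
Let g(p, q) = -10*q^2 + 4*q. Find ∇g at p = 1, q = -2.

(0, 44)

∂g/∂p = 0
∂g/∂q = -20*q + 4
∇g = (0, -20*q + 4)
At (1, -2): (0, 44).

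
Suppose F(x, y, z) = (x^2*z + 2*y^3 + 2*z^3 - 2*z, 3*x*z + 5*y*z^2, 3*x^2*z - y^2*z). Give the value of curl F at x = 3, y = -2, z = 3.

(63, 7, -15)

(∇×F)₁ = ∂F₃/∂y − ∂F₂/∂z = -3*x - 12*y*z
(∇×F)₂ = ∂F₁/∂z − ∂F₃/∂x = x^2 - 6*x*z + 6*z^2 - 2
(∇×F)₃ = ∂F₂/∂x − ∂F₁/∂y = -6*y^2 + 3*z
∇×F = (-3*x - 12*y*z, x^2 - 6*x*z + 6*z^2 - 2, -6*y^2 + 3*z)
At (3, -2, 3): (63, 7, -15).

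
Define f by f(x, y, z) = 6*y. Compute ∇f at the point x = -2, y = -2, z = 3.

(0, 6, 0)

∂f/∂x = 0
∂f/∂y = 6
∂f/∂z = 0
∇f = (0, 6, 0)
At (-2, -2, 3): (0, 6, 0).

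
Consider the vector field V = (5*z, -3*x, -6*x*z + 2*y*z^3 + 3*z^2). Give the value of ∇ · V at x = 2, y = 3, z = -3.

132

∂V₁/∂x = 0
∂V₂/∂y = 0
∂V₃/∂z = -6*x + 6*y*z^2 + 6*z
∇·V = -6*x + 6*y*z^2 + 6*z
At (2, 3, -3): 132.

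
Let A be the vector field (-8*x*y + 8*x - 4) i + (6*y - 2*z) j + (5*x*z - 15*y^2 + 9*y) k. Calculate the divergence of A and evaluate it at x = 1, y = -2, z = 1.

35

∂A₁/∂x = -8*y + 8
∂A₂/∂y = 6
∂A₃/∂z = 5*x
∇·A = 5*x - 8*y + 14
At (1, -2, 1): 35.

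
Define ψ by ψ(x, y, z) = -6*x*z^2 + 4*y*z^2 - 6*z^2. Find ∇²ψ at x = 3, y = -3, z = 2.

∂²ψ/∂x² = 0
∂²ψ/∂y² = 0
∂²ψ/∂z² = 4*(-3*x + 2*y - 3)
∇²ψ = -12*x + 8*y - 12
At (3, -3, 2): -72.

-72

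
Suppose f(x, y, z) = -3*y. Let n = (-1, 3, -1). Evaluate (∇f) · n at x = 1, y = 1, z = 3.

-9

∂f/∂x = 0
∂f/∂y = -3
∂f/∂z = 0
∇f at (1, 1, 3) = (0, -3, 0)
∇f · n = (0)(-1) + (-3)(3) + (0)(-1) = -9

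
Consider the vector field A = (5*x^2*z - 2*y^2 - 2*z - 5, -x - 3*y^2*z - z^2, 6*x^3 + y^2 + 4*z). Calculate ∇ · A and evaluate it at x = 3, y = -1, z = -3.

∂A₁/∂x = 10*x*z
∂A₂/∂y = -6*y*z
∂A₃/∂z = 4
∇·A = 10*x*z - 6*y*z + 4
At (3, -1, -3): -104.

-104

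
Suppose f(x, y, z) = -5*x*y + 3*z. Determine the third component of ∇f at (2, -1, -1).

(∇f)_3 = ∂f/∂z = 3
At (2, -1, -1): 3.

3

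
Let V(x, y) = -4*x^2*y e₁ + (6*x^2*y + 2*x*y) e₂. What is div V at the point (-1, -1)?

-4

∂V₁/∂x = -8*x*y
∂V₂/∂y = 6*x^2 + 2*x
∇·V = 6*x^2 - 8*x*y + 2*x
At (-1, -1): -4.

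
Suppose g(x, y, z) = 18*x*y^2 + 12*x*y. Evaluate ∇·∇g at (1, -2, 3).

∂²g/∂x² = 0
∂²g/∂y² = 36*x
∂²g/∂z² = 0
∇²g = 36*x
At (1, -2, 3): 36.

36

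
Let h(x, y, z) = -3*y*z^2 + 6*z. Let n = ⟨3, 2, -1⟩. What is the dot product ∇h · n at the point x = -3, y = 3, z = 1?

∂h/∂x = 0
∂h/∂y = -3*z^2
∂h/∂z = -6*y*z + 6
∇h at (-3, 3, 1) = (0, -3, -12)
∇h · n = (0)(3) + (-3)(2) + (-12)(-1) = 6

6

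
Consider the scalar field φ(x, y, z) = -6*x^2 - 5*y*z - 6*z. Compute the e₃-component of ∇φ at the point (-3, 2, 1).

(∇φ)_3 = ∂φ/∂z = -5*y - 6
At (-3, 2, 1): -16.

-16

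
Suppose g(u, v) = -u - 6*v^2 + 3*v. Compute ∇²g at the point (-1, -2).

∂²g/∂u² = 0
∂²g/∂v² = -12
∇²g = -12
At (-1, -2): -12.

-12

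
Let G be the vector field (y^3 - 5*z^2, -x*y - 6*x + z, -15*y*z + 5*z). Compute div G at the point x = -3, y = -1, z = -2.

23

∂G₁/∂x = 0
∂G₂/∂y = -x
∂G₃/∂z = -15*y + 5
∇·G = -x - 15*y + 5
At (-3, -1, -2): 23.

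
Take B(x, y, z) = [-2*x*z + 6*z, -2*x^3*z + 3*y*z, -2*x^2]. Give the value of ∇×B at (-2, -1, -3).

(∇×B)₁ = ∂B₃/∂y − ∂B₂/∂z = 2*x^3 - 3*y
(∇×B)₂ = ∂B₁/∂z − ∂B₃/∂x = 2*x + 6
(∇×B)₃ = ∂B₂/∂x − ∂B₁/∂y = -6*x^2*z
∇×B = (2*x^3 - 3*y, 2*x + 6, -6*x^2*z)
At (-2, -1, -3): (-13, 2, 72).

(-13, 2, 72)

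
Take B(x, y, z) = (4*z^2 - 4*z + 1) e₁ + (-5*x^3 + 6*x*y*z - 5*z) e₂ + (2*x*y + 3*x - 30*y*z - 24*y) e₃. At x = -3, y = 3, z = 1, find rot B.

(∇×B)₁ = ∂B₃/∂y − ∂B₂/∂z = -6*x*y + 2*x - 30*z - 19
(∇×B)₂ = ∂B₁/∂z − ∂B₃/∂x = -2*y + 8*z - 7
(∇×B)₃ = ∂B₂/∂x − ∂B₁/∂y = -15*x^2 + 6*y*z
∇×B = (-6*x*y + 2*x - 30*z - 19, -2*y + 8*z - 7, -15*x^2 + 6*y*z)
At (-3, 3, 1): (-1, -5, -117).

(-1, -5, -117)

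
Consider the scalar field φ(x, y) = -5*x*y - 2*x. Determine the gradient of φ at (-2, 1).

∂φ/∂x = -5*y - 2
∂φ/∂y = -5*x
∇φ = (-5*y - 2, -5*x)
At (-2, 1): (-7, 10).

(-7, 10)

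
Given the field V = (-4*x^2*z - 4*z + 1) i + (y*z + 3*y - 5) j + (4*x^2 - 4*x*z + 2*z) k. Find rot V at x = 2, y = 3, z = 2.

(-3, -28, 0)

(∇×V)₁ = ∂V₃/∂y − ∂V₂/∂z = -y
(∇×V)₂ = ∂V₁/∂z − ∂V₃/∂x = -4*x^2 - 8*x + 4*z - 4
(∇×V)₃ = ∂V₂/∂x − ∂V₁/∂y = 0
∇×V = (-y, -4*x^2 - 8*x + 4*z - 4, 0)
At (2, 3, 2): (-3, -28, 0).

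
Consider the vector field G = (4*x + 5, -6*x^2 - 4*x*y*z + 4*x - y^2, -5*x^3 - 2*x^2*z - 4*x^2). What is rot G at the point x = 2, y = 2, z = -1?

(∇×G)₁ = ∂G₃/∂y − ∂G₂/∂z = 4*x*y
(∇×G)₂ = ∂G₁/∂z − ∂G₃/∂x = 15*x^2 + 4*x*z + 8*x
(∇×G)₃ = ∂G₂/∂x − ∂G₁/∂y = -12*x - 4*y*z + 4
∇×G = (4*x*y, 15*x^2 + 4*x*z + 8*x, -12*x - 4*y*z + 4)
At (2, 2, -1): (16, 68, -12).

(16, 68, -12)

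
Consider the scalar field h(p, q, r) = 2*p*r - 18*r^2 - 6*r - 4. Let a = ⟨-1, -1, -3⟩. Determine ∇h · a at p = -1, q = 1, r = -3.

-294

∂h/∂p = 2*r
∂h/∂q = 0
∂h/∂r = 2*p - 36*r - 6
∇h at (-1, 1, -3) = (-6, 0, 100)
∇h · a = (-6)(-1) + (0)(-1) + (100)(-3) = -294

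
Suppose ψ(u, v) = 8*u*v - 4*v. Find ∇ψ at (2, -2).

(-16, 12)

∂ψ/∂u = 8*v
∂ψ/∂v = 8*u - 4
∇ψ = (8*v, 8*u - 4)
At (2, -2): (-16, 12).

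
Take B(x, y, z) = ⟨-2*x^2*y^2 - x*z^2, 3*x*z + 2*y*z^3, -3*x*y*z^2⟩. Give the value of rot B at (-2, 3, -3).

(∇×B)₁ = ∂B₃/∂y − ∂B₂/∂z = -3*x*z^2 - 3*x - 6*y*z^2
(∇×B)₂ = ∂B₁/∂z − ∂B₃/∂x = -2*x*z + 3*y*z^2
(∇×B)₃ = ∂B₂/∂x − ∂B₁/∂y = 4*x^2*y + 3*z
∇×B = (-3*x*z^2 - 3*x - 6*y*z^2, -2*x*z + 3*y*z^2, 4*x^2*y + 3*z)
At (-2, 3, -3): (-102, 69, 39).

(-102, 69, 39)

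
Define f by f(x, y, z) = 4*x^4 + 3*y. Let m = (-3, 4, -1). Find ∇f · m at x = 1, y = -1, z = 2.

∂f/∂x = 16*x^3
∂f/∂y = 3
∂f/∂z = 0
∇f at (1, -1, 2) = (16, 3, 0)
∇f · m = (16)(-3) + (3)(4) + (0)(-1) = -36

-36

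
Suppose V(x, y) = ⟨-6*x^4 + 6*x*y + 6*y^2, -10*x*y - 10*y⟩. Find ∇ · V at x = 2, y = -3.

∂V₁/∂x = -24*x^3 + 6*y
∂V₂/∂y = -10*x - 10
∇·V = -24*x^3 - 10*x + 6*y - 10
At (2, -3): -240.

-240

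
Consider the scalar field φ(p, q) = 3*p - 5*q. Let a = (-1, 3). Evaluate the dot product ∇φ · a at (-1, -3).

∂φ/∂p = 3
∂φ/∂q = -5
∇φ at (-1, -3) = (3, -5)
∇φ · a = (3)(-1) + (-5)(3) = -18

-18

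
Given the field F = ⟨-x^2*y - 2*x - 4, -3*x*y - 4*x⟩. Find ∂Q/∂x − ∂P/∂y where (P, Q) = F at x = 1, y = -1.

0

∂F₂/∂x = -3*y - 4
∂F₁/∂y = -x^2
Scalar curl = x^2 - 3*y - 4
At (1, -1): 0.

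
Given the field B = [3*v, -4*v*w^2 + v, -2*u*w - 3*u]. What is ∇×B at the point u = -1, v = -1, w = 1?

(-8, 5, -3)

(∇×B)₁ = ∂B₃/∂v − ∂B₂/∂w = 8*v*w
(∇×B)₂ = ∂B₁/∂w − ∂B₃/∂u = 2*w + 3
(∇×B)₃ = ∂B₂/∂u − ∂B₁/∂v = -3
∇×B = (8*v*w, 2*w + 3, -3)
At (-1, -1, 1): (-8, 5, -3).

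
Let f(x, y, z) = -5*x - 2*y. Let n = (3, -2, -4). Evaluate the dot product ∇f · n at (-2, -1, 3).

-11

∂f/∂x = -5
∂f/∂y = -2
∂f/∂z = 0
∇f at (-2, -1, 3) = (-5, -2, 0)
∇f · n = (-5)(3) + (-2)(-2) + (0)(-4) = -11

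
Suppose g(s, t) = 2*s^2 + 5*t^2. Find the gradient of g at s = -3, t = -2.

∂g/∂s = 4*s
∂g/∂t = 10*t
∇g = (4*s, 10*t)
At (-3, -2): (-12, -20).

(-12, -20)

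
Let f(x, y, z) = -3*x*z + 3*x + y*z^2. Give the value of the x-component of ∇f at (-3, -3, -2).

9

(∇f)_1 = ∂f/∂x = -3*z + 3
At (-3, -3, -2): 9.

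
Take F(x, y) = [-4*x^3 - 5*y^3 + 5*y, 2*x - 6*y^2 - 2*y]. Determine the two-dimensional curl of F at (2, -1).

∂F₂/∂x = 2
∂F₁/∂y = -15*y^2 + 5
Scalar curl = 15*y^2 - 3
At (2, -1): 12.

12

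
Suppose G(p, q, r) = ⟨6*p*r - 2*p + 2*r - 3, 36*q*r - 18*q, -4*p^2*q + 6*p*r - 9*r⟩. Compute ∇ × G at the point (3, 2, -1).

(-108, 74, 0)

(∇×G)₁ = ∂G₃/∂q − ∂G₂/∂r = -4*p^2 - 36*q
(∇×G)₂ = ∂G₁/∂r − ∂G₃/∂p = 8*p*q + 6*p - 6*r + 2
(∇×G)₃ = ∂G₂/∂p − ∂G₁/∂q = 0
∇×G = (-4*p^2 - 36*q, 8*p*q + 6*p - 6*r + 2, 0)
At (3, 2, -1): (-108, 74, 0).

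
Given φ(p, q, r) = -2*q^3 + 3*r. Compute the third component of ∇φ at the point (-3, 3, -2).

(∇φ)_3 = ∂φ/∂r = 3
At (-3, 3, -2): 3.

3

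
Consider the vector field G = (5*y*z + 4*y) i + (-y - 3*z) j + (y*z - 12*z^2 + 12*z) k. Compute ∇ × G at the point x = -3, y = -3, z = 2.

(∇×G)₁ = ∂G₃/∂y − ∂G₂/∂z = z + 3
(∇×G)₂ = ∂G₁/∂z − ∂G₃/∂x = 5*y
(∇×G)₃ = ∂G₂/∂x − ∂G₁/∂y = -5*z - 4
∇×G = (z + 3, 5*y, -5*z - 4)
At (-3, -3, 2): (5, -15, -14).

(5, -15, -14)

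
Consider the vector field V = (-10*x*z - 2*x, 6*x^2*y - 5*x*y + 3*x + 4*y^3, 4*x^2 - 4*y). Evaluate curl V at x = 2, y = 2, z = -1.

(∇×V)₁ = ∂V₃/∂y − ∂V₂/∂z = -4
(∇×V)₂ = ∂V₁/∂z − ∂V₃/∂x = -18*x
(∇×V)₃ = ∂V₂/∂x − ∂V₁/∂y = 12*x*y - 5*y + 3
∇×V = (-4, -18*x, 12*x*y - 5*y + 3)
At (2, 2, -1): (-4, -36, 41).

(-4, -36, 41)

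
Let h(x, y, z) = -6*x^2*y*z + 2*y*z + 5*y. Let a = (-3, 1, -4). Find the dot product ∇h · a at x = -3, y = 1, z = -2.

∂h/∂x = -12*x*y*z
∂h/∂y = -6*x^2*z + 2*z + 5
∂h/∂z = -6*x^2*y + 2*y
∇h at (-3, 1, -2) = (-72, 109, -52)
∇h · a = (-72)(-3) + (109)(1) + (-52)(-4) = 533

533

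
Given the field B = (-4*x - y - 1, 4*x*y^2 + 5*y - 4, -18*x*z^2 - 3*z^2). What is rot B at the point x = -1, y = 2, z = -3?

(0, 162, 17)

(∇×B)₁ = ∂B₃/∂y − ∂B₂/∂z = 0
(∇×B)₂ = ∂B₁/∂z − ∂B₃/∂x = 18*z^2
(∇×B)₃ = ∂B₂/∂x − ∂B₁/∂y = 4*y^2 + 1
∇×B = (0, 18*z^2, 4*y^2 + 1)
At (-1, 2, -3): (0, 162, 17).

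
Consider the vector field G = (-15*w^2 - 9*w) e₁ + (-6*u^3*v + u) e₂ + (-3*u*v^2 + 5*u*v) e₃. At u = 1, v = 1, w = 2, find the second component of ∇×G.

-71

(∇×G)_2 = ∂G₁/∂w − ∂G₃/∂u
= -30*w - 9 − (-3*v^2 + 5*v)
= 3*v^2 - 5*v - 30*w - 9
At (1, 1, 2): -71.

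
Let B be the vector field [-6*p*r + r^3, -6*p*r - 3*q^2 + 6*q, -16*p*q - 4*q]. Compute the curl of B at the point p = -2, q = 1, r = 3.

(16, 55, -18)

(∇×B)₁ = ∂B₃/∂q − ∂B₂/∂r = -10*p - 4
(∇×B)₂ = ∂B₁/∂r − ∂B₃/∂p = -6*p + 16*q + 3*r^2
(∇×B)₃ = ∂B₂/∂p − ∂B₁/∂q = -6*r
∇×B = (-10*p - 4, -6*p + 16*q + 3*r^2, -6*r)
At (-2, 1, 3): (16, 55, -18).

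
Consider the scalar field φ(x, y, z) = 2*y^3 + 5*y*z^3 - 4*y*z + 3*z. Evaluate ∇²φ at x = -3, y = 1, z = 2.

∂²φ/∂x² = 0
∂²φ/∂y² = 12*y
∂²φ/∂z² = 30*y*z
∇²φ = 30*y*z + 12*y
At (-3, 1, 2): 72.

72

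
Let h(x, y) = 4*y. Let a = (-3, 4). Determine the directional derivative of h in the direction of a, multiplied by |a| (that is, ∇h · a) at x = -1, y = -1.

∂h/∂x = 0
∂h/∂y = 4
∇h at (-1, -1) = (0, 4)
∇h · a = (0)(-3) + (4)(4) = 16

16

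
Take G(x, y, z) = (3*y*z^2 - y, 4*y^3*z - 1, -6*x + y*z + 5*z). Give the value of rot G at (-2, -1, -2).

(∇×G)₁ = ∂G₃/∂y − ∂G₂/∂z = -4*y^3 + z
(∇×G)₂ = ∂G₁/∂z − ∂G₃/∂x = 6*y*z + 6
(∇×G)₃ = ∂G₂/∂x − ∂G₁/∂y = -3*z^2 + 1
∇×G = (-4*y^3 + z, 6*y*z + 6, -3*z^2 + 1)
At (-2, -1, -2): (2, 18, -11).

(2, 18, -11)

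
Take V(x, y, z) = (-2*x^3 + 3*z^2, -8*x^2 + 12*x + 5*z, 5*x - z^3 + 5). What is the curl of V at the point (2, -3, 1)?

(∇×V)₁ = ∂V₃/∂y − ∂V₂/∂z = -5
(∇×V)₂ = ∂V₁/∂z − ∂V₃/∂x = 6*z - 5
(∇×V)₃ = ∂V₂/∂x − ∂V₁/∂y = -16*x + 12
∇×V = (-5, 6*z - 5, -16*x + 12)
At (2, -3, 1): (-5, 1, -20).

(-5, 1, -20)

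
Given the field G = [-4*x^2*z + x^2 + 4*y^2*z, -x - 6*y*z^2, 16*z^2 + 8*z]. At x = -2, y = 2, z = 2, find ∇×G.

(48, 0, -33)

(∇×G)₁ = ∂G₃/∂y − ∂G₂/∂z = 12*y*z
(∇×G)₂ = ∂G₁/∂z − ∂G₃/∂x = -4*x^2 + 4*y^2
(∇×G)₃ = ∂G₂/∂x − ∂G₁/∂y = -8*y*z - 1
∇×G = (12*y*z, -4*x^2 + 4*y^2, -8*y*z - 1)
At (-2, 2, 2): (48, 0, -33).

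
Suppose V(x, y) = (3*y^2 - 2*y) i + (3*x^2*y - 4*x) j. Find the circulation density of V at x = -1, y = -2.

22

∂V₂/∂x = 6*x*y - 4
∂V₁/∂y = 6*y - 2
Scalar curl = 6*x*y - 6*y - 2
At (-1, -2): 22.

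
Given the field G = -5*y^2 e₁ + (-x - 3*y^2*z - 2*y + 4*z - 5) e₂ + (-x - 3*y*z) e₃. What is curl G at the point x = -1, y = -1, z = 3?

(∇×G)₁ = ∂G₃/∂y − ∂G₂/∂z = 3*y^2 - 3*z - 4
(∇×G)₂ = ∂G₁/∂z − ∂G₃/∂x = 1
(∇×G)₃ = ∂G₂/∂x − ∂G₁/∂y = 10*y - 1
∇×G = (3*y^2 - 3*z - 4, 1, 10*y - 1)
At (-1, -1, 3): (-10, 1, -11).

(-10, 1, -11)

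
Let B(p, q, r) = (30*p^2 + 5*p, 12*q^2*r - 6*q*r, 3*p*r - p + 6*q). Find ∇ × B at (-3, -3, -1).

(-120, 4, 0)

(∇×B)₁ = ∂B₃/∂q − ∂B₂/∂r = -12*q^2 + 6*q + 6
(∇×B)₂ = ∂B₁/∂r − ∂B₃/∂p = -3*r + 1
(∇×B)₃ = ∂B₂/∂p − ∂B₁/∂q = 0
∇×B = (-12*q^2 + 6*q + 6, -3*r + 1, 0)
At (-3, -3, -1): (-120, 4, 0).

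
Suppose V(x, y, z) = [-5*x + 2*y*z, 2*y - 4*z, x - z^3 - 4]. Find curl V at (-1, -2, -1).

(∇×V)₁ = ∂V₃/∂y − ∂V₂/∂z = 4
(∇×V)₂ = ∂V₁/∂z − ∂V₃/∂x = 2*y - 1
(∇×V)₃ = ∂V₂/∂x − ∂V₁/∂y = -2*z
∇×V = (4, 2*y - 1, -2*z)
At (-1, -2, -1): (4, -5, 2).

(4, -5, 2)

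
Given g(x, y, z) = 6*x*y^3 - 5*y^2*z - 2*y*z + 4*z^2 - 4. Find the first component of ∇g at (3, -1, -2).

-6

(∇g)_1 = ∂g/∂x = 6*y^3
At (3, -1, -2): -6.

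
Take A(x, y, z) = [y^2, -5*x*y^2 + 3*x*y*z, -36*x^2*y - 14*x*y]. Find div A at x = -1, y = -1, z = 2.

-16

∂A₁/∂x = 0
∂A₂/∂y = -10*x*y + 3*x*z
∂A₃/∂z = 0
∇·A = -10*x*y + 3*x*z
At (-1, -1, 2): -16.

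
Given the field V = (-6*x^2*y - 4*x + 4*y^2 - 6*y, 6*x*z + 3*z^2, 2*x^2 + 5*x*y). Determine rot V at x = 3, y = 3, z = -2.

(∇×V)₁ = ∂V₃/∂y − ∂V₂/∂z = -x - 6*z
(∇×V)₂ = ∂V₁/∂z − ∂V₃/∂x = -4*x - 5*y
(∇×V)₃ = ∂V₂/∂x − ∂V₁/∂y = 6*x^2 - 8*y + 6*z + 6
∇×V = (-x - 6*z, -4*x - 5*y, 6*x^2 - 8*y + 6*z + 6)
At (3, 3, -2): (9, -27, 24).

(9, -27, 24)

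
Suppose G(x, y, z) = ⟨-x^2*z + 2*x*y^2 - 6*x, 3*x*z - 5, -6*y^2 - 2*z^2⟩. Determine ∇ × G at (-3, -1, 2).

(21, -9, -6)

(∇×G)₁ = ∂G₃/∂y − ∂G₂/∂z = -3*x - 12*y
(∇×G)₂ = ∂G₁/∂z − ∂G₃/∂x = -x^2
(∇×G)₃ = ∂G₂/∂x − ∂G₁/∂y = -4*x*y + 3*z
∇×G = (-3*x - 12*y, -x^2, -4*x*y + 3*z)
At (-3, -1, 2): (21, -9, -6).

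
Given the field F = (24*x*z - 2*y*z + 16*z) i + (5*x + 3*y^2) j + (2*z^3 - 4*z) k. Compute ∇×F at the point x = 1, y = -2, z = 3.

(∇×F)₁ = ∂F₃/∂y − ∂F₂/∂z = 0
(∇×F)₂ = ∂F₁/∂z − ∂F₃/∂x = 24*x - 2*y + 16
(∇×F)₃ = ∂F₂/∂x − ∂F₁/∂y = 2*z + 5
∇×F = (0, 24*x - 2*y + 16, 2*z + 5)
At (1, -2, 3): (0, 44, 11).

(0, 44, 11)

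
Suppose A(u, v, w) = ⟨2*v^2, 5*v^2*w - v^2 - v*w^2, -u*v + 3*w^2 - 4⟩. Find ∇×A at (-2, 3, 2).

(-31, 3, -12)

(∇×A)₁ = ∂A₃/∂v − ∂A₂/∂w = -u - 5*v^2 + 2*v*w
(∇×A)₂ = ∂A₁/∂w − ∂A₃/∂u = v
(∇×A)₃ = ∂A₂/∂u − ∂A₁/∂v = -4*v
∇×A = (-u - 5*v^2 + 2*v*w, v, -4*v)
At (-2, 3, 2): (-31, 3, -12).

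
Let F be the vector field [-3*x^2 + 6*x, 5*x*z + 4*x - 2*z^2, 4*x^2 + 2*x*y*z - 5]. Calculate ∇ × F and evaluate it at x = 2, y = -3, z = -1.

(∇×F)₁ = ∂F₃/∂y − ∂F₂/∂z = 2*x*z - 5*x + 4*z
(∇×F)₂ = ∂F₁/∂z − ∂F₃/∂x = -8*x - 2*y*z
(∇×F)₃ = ∂F₂/∂x − ∂F₁/∂y = 5*z + 4
∇×F = (2*x*z - 5*x + 4*z, -8*x - 2*y*z, 5*z + 4)
At (2, -3, -1): (-18, -22, -1).

(-18, -22, -1)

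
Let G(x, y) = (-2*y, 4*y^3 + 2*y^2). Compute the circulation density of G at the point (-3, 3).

2

∂G₂/∂x = 0
∂G₁/∂y = -2
Scalar curl = 2
At (-3, 3): 2.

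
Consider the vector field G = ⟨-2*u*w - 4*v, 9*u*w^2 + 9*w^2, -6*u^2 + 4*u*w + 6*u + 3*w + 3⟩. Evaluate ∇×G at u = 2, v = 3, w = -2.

(∇×G)₁ = ∂G₃/∂v − ∂G₂/∂w = -18*u*w - 18*w
(∇×G)₂ = ∂G₁/∂w − ∂G₃/∂u = 10*u - 4*w - 6
(∇×G)₃ = ∂G₂/∂u − ∂G₁/∂v = 9*w^2 + 4
∇×G = (-18*u*w - 18*w, 10*u - 4*w - 6, 9*w^2 + 4)
At (2, 3, -2): (108, 22, 40).

(108, 22, 40)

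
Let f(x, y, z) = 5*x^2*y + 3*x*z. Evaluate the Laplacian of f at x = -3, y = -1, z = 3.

∂²f/∂x² = 10*y
∂²f/∂y² = 0
∂²f/∂z² = 0
∇²f = 10*y
At (-3, -1, 3): -10.

-10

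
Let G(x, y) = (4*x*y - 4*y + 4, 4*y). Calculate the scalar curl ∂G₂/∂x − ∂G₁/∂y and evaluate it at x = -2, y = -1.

∂G₂/∂x = 0
∂G₁/∂y = 4*x - 4
Scalar curl = -4*x + 4
At (-2, -1): 12.

12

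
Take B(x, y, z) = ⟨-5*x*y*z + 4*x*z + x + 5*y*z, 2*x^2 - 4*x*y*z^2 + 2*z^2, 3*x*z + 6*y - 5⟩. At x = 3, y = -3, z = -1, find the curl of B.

(82, 45, 14)

(∇×B)₁ = ∂B₃/∂y − ∂B₂/∂z = 8*x*y*z - 4*z + 6
(∇×B)₂ = ∂B₁/∂z − ∂B₃/∂x = -5*x*y + 4*x + 5*y - 3*z
(∇×B)₃ = ∂B₂/∂x − ∂B₁/∂y = 5*x*z + 4*x - 4*y*z^2 - 5*z
∇×B = (8*x*y*z - 4*z + 6, -5*x*y + 4*x + 5*y - 3*z, 5*x*z + 4*x - 4*y*z^2 - 5*z)
At (3, -3, -1): (82, 45, 14).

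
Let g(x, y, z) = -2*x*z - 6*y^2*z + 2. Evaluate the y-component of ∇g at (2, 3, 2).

-72

(∇g)_2 = ∂g/∂y = -12*y*z
At (2, 3, 2): -72.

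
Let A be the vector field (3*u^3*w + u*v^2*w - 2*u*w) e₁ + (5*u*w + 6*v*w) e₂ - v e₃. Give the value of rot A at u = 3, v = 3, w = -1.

(-34, 102, 13)

(∇×A)₁ = ∂A₃/∂v − ∂A₂/∂w = -5*u - 6*v - 1
(∇×A)₂ = ∂A₁/∂w − ∂A₃/∂u = 3*u^3 + u*v^2 - 2*u
(∇×A)₃ = ∂A₂/∂u − ∂A₁/∂v = -2*u*v*w + 5*w
∇×A = (-5*u - 6*v - 1, 3*u^3 + u*v^2 - 2*u, -2*u*v*w + 5*w)
At (3, 3, -1): (-34, 102, 13).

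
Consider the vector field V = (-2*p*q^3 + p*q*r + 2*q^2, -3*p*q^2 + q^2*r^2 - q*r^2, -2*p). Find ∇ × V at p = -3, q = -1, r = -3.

(12, 5, -26)

(∇×V)₁ = ∂V₃/∂q − ∂V₂/∂r = -2*q^2*r + 2*q*r
(∇×V)₂ = ∂V₁/∂r − ∂V₃/∂p = p*q + 2
(∇×V)₃ = ∂V₂/∂p − ∂V₁/∂q = 6*p*q^2 - p*r - 3*q^2 - 4*q
∇×V = (-2*q^2*r + 2*q*r, p*q + 2, 6*p*q^2 - p*r - 3*q^2 - 4*q)
At (-3, -1, -3): (12, 5, -26).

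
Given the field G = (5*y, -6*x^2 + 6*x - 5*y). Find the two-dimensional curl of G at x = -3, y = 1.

37

∂G₂/∂x = -12*x + 6
∂G₁/∂y = 5
Scalar curl = -12*x + 1
At (-3, 1): 37.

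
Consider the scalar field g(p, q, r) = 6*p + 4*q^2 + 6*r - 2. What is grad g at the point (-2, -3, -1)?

∂g/∂p = 6
∂g/∂q = 8*q
∂g/∂r = 6
∇g = (6, 8*q, 6)
At (-2, -3, -1): (6, -24, 6).

(6, -24, 6)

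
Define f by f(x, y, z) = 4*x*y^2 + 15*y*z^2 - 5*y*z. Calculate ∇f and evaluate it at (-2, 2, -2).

∂f/∂x = 4*y^2
∂f/∂y = 8*x*y + 15*z^2 - 5*z
∂f/∂z = 30*y*z - 5*y
∇f = (4*y^2, 8*x*y + 15*z^2 - 5*z, 30*y*z - 5*y)
At (-2, 2, -2): (16, 38, -130).

(16, 38, -130)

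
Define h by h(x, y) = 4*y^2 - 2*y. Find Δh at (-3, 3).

8

∂²h/∂x² = 0
∂²h/∂y² = 8
∇²h = 8
At (-3, 3): 8.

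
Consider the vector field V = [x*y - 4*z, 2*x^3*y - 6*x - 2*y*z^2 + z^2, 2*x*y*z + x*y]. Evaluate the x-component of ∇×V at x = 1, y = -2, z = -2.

(∇×V)_1 = ∂V₃/∂y − ∂V₂/∂z
= 2*x*z + x − (-4*y*z + 2*z)
= 2*x*z + x + 4*y*z - 2*z
At (1, -2, -2): 17.

17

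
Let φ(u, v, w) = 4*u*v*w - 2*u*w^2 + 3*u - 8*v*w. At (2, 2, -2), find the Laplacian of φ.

-8

∂²φ/∂u² = 0
∂²φ/∂v² = 0
∂²φ/∂w² = -4*u
∇²φ = -4*u
At (2, 2, -2): -8.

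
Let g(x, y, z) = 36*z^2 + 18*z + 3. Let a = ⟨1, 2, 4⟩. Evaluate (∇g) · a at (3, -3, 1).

∂g/∂x = 0
∂g/∂y = 0
∂g/∂z = 72*z + 18
∇g at (3, -3, 1) = (0, 0, 90)
∇g · a = (0)(1) + (0)(2) + (90)(4) = 360

360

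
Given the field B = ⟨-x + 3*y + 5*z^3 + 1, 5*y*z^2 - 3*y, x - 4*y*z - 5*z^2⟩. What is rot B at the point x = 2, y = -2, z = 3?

(∇×B)₁ = ∂B₃/∂y − ∂B₂/∂z = -10*y*z - 4*z
(∇×B)₂ = ∂B₁/∂z − ∂B₃/∂x = 15*z^2 - 1
(∇×B)₃ = ∂B₂/∂x − ∂B₁/∂y = -3
∇×B = (-10*y*z - 4*z, 15*z^2 - 1, -3)
At (2, -2, 3): (48, 134, -3).

(48, 134, -3)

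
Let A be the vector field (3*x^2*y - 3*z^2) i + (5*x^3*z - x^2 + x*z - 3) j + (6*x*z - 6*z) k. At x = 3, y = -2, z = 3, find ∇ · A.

∂A₁/∂x = 6*x*y
∂A₂/∂y = 0
∂A₃/∂z = 6*x - 6
∇·A = 6*x*y + 6*x - 6
At (3, -2, 3): -24.

-24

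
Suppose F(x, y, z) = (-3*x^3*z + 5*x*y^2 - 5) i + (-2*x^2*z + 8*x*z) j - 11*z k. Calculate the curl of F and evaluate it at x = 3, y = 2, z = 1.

(-6, -81, -64)

(∇×F)₁ = ∂F₃/∂y − ∂F₂/∂z = 2*x^2 - 8*x
(∇×F)₂ = ∂F₁/∂z − ∂F₃/∂x = -3*x^3
(∇×F)₃ = ∂F₂/∂x − ∂F₁/∂y = -10*x*y - 4*x*z + 8*z
∇×F = (2*x^2 - 8*x, -3*x^3, -10*x*y - 4*x*z + 8*z)
At (3, 2, 1): (-6, -81, -64).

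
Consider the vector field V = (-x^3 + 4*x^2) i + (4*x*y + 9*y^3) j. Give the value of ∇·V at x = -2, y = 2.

72

∂V₁/∂x = -3*x^2 + 8*x
∂V₂/∂y = 4*x + 27*y^2
∇·V = -3*x^2 + 12*x + 27*y^2
At (-2, 2): 72.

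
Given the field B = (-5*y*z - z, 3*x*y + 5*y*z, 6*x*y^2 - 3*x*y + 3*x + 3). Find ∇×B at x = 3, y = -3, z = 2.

(-102, -52, 1)

(∇×B)₁ = ∂B₃/∂y − ∂B₂/∂z = 12*x*y - 3*x - 5*y
(∇×B)₂ = ∂B₁/∂z − ∂B₃/∂x = -6*y^2 - 2*y - 4
(∇×B)₃ = ∂B₂/∂x − ∂B₁/∂y = 3*y + 5*z
∇×B = (12*x*y - 3*x - 5*y, -6*y^2 - 2*y - 4, 3*y + 5*z)
At (3, -3, 2): (-102, -52, 1).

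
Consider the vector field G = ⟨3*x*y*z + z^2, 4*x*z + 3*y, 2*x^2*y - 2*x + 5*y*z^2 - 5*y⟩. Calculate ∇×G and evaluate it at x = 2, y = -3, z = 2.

(∇×G)₁ = ∂G₃/∂y − ∂G₂/∂z = 2*x^2 - 4*x + 5*z^2 - 5
(∇×G)₂ = ∂G₁/∂z − ∂G₃/∂x = -x*y + 2*z + 2
(∇×G)₃ = ∂G₂/∂x − ∂G₁/∂y = -3*x*z + 4*z
∇×G = (2*x^2 - 4*x + 5*z^2 - 5, -x*y + 2*z + 2, -3*x*z + 4*z)
At (2, -3, 2): (15, 12, -4).

(15, 12, -4)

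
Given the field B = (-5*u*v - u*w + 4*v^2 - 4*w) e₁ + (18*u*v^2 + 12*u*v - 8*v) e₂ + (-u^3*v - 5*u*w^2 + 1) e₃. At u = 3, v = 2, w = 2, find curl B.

(-27, 67, 95)

(∇×B)₁ = ∂B₃/∂v − ∂B₂/∂w = -u^3
(∇×B)₂ = ∂B₁/∂w − ∂B₃/∂u = 3*u^2*v - u + 5*w^2 - 4
(∇×B)₃ = ∂B₂/∂u − ∂B₁/∂v = 5*u + 18*v^2 + 4*v
∇×B = (-u^3, 3*u^2*v - u + 5*w^2 - 4, 5*u + 18*v^2 + 4*v)
At (3, 2, 2): (-27, 67, 95).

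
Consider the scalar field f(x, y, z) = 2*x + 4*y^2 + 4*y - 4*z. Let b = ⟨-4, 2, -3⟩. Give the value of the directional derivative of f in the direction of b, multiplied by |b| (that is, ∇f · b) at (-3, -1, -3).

-4

∂f/∂x = 2
∂f/∂y = 8*y + 4
∂f/∂z = -4
∇f at (-3, -1, -3) = (2, -4, -4)
∇f · b = (2)(-4) + (-4)(2) + (-4)(-3) = -4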